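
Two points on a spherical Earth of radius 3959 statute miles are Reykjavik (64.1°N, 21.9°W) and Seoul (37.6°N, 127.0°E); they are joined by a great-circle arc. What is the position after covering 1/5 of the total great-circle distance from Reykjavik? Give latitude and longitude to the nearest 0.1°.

From cos δ = sin φ₁ sin φ₂ + cos φ₁ cos φ₂ cos Δλ, the central angle is δ ≈ 1.316 rad (75.4°).
Interpolate at f = 1/5 with slerp weights a = sin((1−f)δ)/sin δ ≈ 0.898, b = sin(fδ)/sin δ ≈ 0.269.
p = a·p₁ + b·p₂ ≈ (0.236, 0.024, 0.972); φ = arcsin(p_z) ≈ 76.30°, λ = atan2(p_y, p_x) ≈ 5.77°.

≈ 76.3°N, 5.8°E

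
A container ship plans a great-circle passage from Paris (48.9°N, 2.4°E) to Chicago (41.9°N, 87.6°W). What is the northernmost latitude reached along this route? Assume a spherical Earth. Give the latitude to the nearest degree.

The great circle lies in the plane with unit normal n̂ = (p₁ × p₂)/|p₁ × p₂|.
Here n̂_z ≈ -0.566; the vertex latitude is φ_max = arccos|n̂_z| ≈ 55.5°.

≈ 56°N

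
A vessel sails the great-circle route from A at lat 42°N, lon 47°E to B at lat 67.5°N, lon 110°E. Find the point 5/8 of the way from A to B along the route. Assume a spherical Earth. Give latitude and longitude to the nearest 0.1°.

Convert each endpoint to a unit vector on the sphere (x = cos φ cos λ, y = cos φ sin λ, z = sin φ).
The central angle between the endpoints is δ = arccos(p₁·p₂) ≈ 0.727 rad (41.6°).
Interpolate at f = 5/8 with slerp weights a = sin((1−f)δ)/sin δ ≈ 0.405, b = sin(fδ)/sin δ ≈ 0.660.
p = a·p₁ + b·p₂ ≈ (0.119, 0.458, 0.881); φ = arcsin(p_z) ≈ 61.78°, λ = atan2(p_y, p_x) ≈ 75.44°.

≈ lat 61.8°N, lon 75.4°E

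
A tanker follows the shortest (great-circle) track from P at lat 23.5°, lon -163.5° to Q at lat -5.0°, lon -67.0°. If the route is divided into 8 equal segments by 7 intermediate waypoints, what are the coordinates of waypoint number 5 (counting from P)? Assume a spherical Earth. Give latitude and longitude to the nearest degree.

≈ lat 9°, lon -101°

Write both endpoints as unit vectors p₁, p₂ with components (cos φ cos λ, cos φ sin λ, sin φ).
The central angle between the endpoints is δ = arccos(p₁·p₂) ≈ 1.709 rad (97.9°).
Interpolate at f = 5/8 with slerp weights a = sin((1−f)δ)/sin δ ≈ 0.604, b = sin(fδ)/sin δ ≈ 0.885.
p = a·p₁ + b·p₂ ≈ (-0.186, -0.969, 0.164); φ = arcsin(p_z) ≈ 9.42°, λ = atan2(p_y, p_x) ≈ -100.90°.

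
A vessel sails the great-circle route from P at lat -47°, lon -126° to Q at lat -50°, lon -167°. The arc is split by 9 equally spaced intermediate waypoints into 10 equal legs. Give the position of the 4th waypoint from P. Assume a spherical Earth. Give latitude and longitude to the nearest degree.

From cos δ = sin φ₁ sin φ₂ + cos φ₁ cos φ₂ cos Δλ, the central angle is δ ≈ 0.471 rad (27.0°).
Interpolate at f = 4/10 with slerp weights a = sin((1−f)δ)/sin δ ≈ 0.615, b = sin(fδ)/sin δ ≈ 0.413.
p = a·p₁ + b·p₂ ≈ (-0.505, -0.399, -0.766); φ = arcsin(p_z) ≈ -49.96°, λ = atan2(p_y, p_x) ≈ -141.70°.

≈ lat -50°, lon -142°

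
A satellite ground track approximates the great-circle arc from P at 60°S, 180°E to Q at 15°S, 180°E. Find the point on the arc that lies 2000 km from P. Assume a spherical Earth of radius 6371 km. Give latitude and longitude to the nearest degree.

Write both endpoints as unit vectors p₁, p₂ with components (cos φ cos λ, cos φ sin λ, sin φ).
The central angle between the endpoints is δ = arccos(p₁·p₂) ≈ 0.785 rad (45.0°). The total great-circle distance is δ·R ≈ 0.785 × 6371 ≈ 5004 km, so the target fraction is f = 2000/5004 ≈ 0.400.
Interpolate at f ≈ 0.400 with slerp weights a = sin((1−f)δ)/sin δ ≈ 0.642, b = sin(fδ)/sin δ ≈ 0.437.
p = a·p₁ + b·p₂ ≈ (-0.743, 0.000, -0.669); φ = arcsin(p_z) ≈ -42.01°, λ = atan2(p_y, p_x) ≈ 180.00°.

≈ 42°S, 180°E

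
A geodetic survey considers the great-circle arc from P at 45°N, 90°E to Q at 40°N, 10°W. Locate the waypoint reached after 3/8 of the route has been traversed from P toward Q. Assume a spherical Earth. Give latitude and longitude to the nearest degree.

Write both endpoints as unit vectors p₁, p₂ with components (cos φ cos λ, cos φ sin λ, sin φ).
The central angle between the endpoints is δ = arccos(p₁·p₂) ≈ 1.202 rad (68.9°).
Interpolate at f = 3/8 with slerp weights a = sin((1−f)δ)/sin δ ≈ 0.732, b = sin(fδ)/sin δ ≈ 0.467.
p = a·p₁ + b·p₂ ≈ (0.352, 0.455, 0.818); φ = arcsin(p_z) ≈ 54.85°, λ = atan2(p_y, p_x) ≈ 52.26°.

≈ 55°N, 52°E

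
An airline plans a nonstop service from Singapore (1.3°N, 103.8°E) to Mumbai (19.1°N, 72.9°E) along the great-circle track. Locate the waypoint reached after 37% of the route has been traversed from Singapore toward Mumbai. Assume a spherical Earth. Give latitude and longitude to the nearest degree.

≈ (8°N, 93°E)

Convert each endpoint to a unit vector on the sphere (x = cos φ cos λ, y = cos φ sin λ, z = sin φ).
The central angle between the endpoints is δ = arccos(p₁·p₂) ≈ 0.613 rad (35.1°).
Interpolate at f = 0.37 with slerp weights a = sin((1−f)δ)/sin δ ≈ 0.655, b = sin(fδ)/sin δ ≈ 0.391.
p = a·p₁ + b·p₂ ≈ (-0.048, 0.989, 0.143); φ = arcsin(p_z) ≈ 8.21°, λ = atan2(p_y, p_x) ≈ 92.75°.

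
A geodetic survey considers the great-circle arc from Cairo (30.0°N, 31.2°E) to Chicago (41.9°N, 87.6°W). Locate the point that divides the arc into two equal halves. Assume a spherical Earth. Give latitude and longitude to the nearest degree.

≈ (55°N, 21°W)

The haversine formula gives a central angle δ ≈ 1.547 rad (88.7°) between the endpoints.
Interpolate at f = 1/2 with slerp weights a = sin((1−f)δ)/sin δ ≈ 0.699, b = sin(fδ)/sin δ ≈ 0.699.
p = a·p₁ + b·p₂ ≈ (0.540, -0.206, 0.816); φ = arcsin(p_z) ≈ 54.72°, λ = atan2(p_y, p_x) ≈ -20.92°.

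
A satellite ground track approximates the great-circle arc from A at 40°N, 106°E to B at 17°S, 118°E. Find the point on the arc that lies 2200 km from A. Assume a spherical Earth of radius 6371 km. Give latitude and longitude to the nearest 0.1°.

Convert each endpoint to a unit vector on the sphere (x = cos φ cos λ, y = cos φ sin λ, z = sin φ).
The central angle between the endpoints is δ = arccos(p₁·p₂) ≈ 1.014 rad (58.1°). The total great-circle distance is δ·R ≈ 1.014 × 6371 ≈ 6459 km, so the target fraction is f = 2200/6459 ≈ 0.341.
Interpolate at f ≈ 0.341 with slerp weights a = sin((1−f)δ)/sin δ ≈ 0.730, b = sin(fδ)/sin δ ≈ 0.399.
p = a·p₁ + b·p₂ ≈ (-0.333, 0.874, 0.353); φ = arcsin(p_z) ≈ 20.66°, λ = atan2(p_y, p_x) ≈ 110.86°.

≈ 20.7°N, 110.9°E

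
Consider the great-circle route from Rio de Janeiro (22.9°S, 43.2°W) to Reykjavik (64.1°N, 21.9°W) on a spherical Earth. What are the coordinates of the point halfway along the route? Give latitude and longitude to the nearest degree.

Write both endpoints as unit vectors p₁, p₂ with components (cos φ cos λ, cos φ sin λ, sin φ).
The central angle between the endpoints is δ = arccos(p₁·p₂) ≈ 1.546 rad (88.6°).
Interpolate at f = 1/2 with slerp weights a = sin((1−f)δ)/sin δ ≈ 0.698, b = sin(fδ)/sin δ ≈ 0.698.
p = a·p₁ + b·p₂ ≈ (0.752, -0.554, 0.357); φ = arcsin(p_z) ≈ 20.89°, λ = atan2(p_y, p_x) ≈ -36.39°.

≈ 21°N, 36°W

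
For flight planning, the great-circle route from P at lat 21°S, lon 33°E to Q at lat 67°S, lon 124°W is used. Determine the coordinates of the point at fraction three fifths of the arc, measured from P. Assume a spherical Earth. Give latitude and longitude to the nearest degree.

≈ lat 73°S, lon 7°E

The haversine formula gives a central angle δ ≈ 1.577 rad (90.3°) between the endpoints.
Interpolate at f = 3/5 with slerp weights a = sin((1−f)δ)/sin δ ≈ 0.590, b = sin(fδ)/sin δ ≈ 0.811.
p = a·p₁ + b·p₂ ≈ (0.284, 0.037, -0.958); φ = arcsin(p_z) ≈ -73.33°, λ = atan2(p_y, p_x) ≈ 7.43°.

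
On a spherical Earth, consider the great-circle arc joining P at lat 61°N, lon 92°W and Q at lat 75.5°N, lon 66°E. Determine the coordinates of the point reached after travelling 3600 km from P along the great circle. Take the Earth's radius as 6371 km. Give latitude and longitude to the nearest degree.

≈ lat 85°N, lon 34°E

Convert each endpoint to a unit vector on the sphere (x = cos φ cos λ, y = cos φ sin λ, z = sin φ).
The central angle between the endpoints is δ = arccos(p₁·p₂) ≈ 0.746 rad (42.8°). The total great-circle distance is δ·R ≈ 0.746 × 6371 ≈ 4755 km, so the target fraction is f = 3600/4755 ≈ 0.757.
Interpolate at f ≈ 0.757 with slerp weights a = sin((1−f)δ)/sin δ ≈ 0.265, b = sin(fδ)/sin δ ≈ 0.789.
p = a·p₁ + b·p₂ ≈ (0.076, 0.052, 0.996); φ = arcsin(p_z) ≈ 84.73°, λ = atan2(p_y, p_x) ≈ 34.32°.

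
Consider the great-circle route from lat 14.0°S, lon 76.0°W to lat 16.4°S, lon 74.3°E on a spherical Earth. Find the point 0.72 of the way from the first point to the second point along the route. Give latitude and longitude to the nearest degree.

Convert each endpoint to a unit vector on the sphere (x = cos φ cos λ, y = cos φ sin λ, z = sin φ).
The central angle between the endpoints is δ = arccos(p₁·p₂) ≈ 2.404 rad (137.8°).
Interpolate at f = 0.72 with slerp weights a = sin((1−f)δ)/sin δ ≈ 0.927, b = sin(fδ)/sin δ ≈ 1.468.
p = a·p₁ + b·p₂ ≈ (0.599, 0.483, -0.639); φ = arcsin(p_z) ≈ -39.71°, λ = atan2(p_y, p_x) ≈ 38.89°.

≈ lat 40°S, lon 39°E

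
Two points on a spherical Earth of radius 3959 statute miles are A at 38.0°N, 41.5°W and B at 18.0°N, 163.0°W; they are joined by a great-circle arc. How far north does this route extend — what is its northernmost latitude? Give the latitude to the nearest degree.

The great circle lies in the plane with unit normal n̂ = (p₁ × p₂)/|p₁ × p₂|.
Here n̂_z ≈ -0.652; the vertex latitude is φ_max = arccos|n̂_z| ≈ 49.3°.
Check via Clairaut: cos φ_max = |cos φ₁| · sin C = cos(38.0°)·sin(55.9°) ≈ 0.652, again giving ≈ 49.3°.

≈ 49°N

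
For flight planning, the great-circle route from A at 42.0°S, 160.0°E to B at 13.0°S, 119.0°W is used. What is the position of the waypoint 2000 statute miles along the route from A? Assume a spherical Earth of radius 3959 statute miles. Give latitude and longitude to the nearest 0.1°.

≈ 37.6°S, 162.5°W

Write both endpoints as unit vectors p₁, p₂ with components (cos φ cos λ, cos φ sin λ, sin φ).
The central angle between the endpoints is δ = arccos(p₁·p₂) ≈ 1.304 rad (74.7°). The total great-circle distance is δ·R ≈ 1.304 × 3959 ≈ 5162 mi, so the target fraction is f = 2000/5162 ≈ 0.387.
Interpolate at f ≈ 0.387 with slerp weights a = sin((1−f)δ)/sin δ ≈ 0.743, b = sin(fδ)/sin δ ≈ 0.502.
p = a·p₁ + b·p₂ ≈ (-0.756, -0.239, -0.610); φ = arcsin(p_z) ≈ -37.58°, λ = atan2(p_y, p_x) ≈ -162.46°.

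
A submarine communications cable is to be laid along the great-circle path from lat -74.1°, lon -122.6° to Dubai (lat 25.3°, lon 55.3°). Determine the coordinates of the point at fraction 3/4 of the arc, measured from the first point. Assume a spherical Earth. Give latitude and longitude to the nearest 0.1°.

Convert each endpoint to a unit vector on the sphere (x = cos φ cos λ, y = cos φ sin λ, z = sin φ).
The central angle between the endpoints is δ = arccos(p₁·p₂) ≈ 2.290 rad (131.2°).
Interpolate at f = 3/4 with slerp weights a = sin((1−f)δ)/sin δ ≈ 0.720, b = sin(fδ)/sin δ ≈ 1.315.
p = a·p₁ + b·p₂ ≈ (0.570, 0.811, -0.130); φ = arcsin(p_z) ≈ -7.49°, λ = atan2(p_y, p_x) ≈ 54.88°.

≈ lat -7.5°, lon 54.9°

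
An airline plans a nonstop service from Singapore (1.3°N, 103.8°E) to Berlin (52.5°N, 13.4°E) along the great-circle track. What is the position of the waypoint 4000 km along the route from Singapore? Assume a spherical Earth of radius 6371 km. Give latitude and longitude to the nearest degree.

≈ (29°N, 80°E)

From cos δ = sin φ₁ sin φ₂ + cos φ₁ cos φ₂ cos Δλ, the central angle is δ ≈ 1.557 rad (89.2°). The total great-circle distance is δ·R ≈ 1.557 × 6371 ≈ 9920 km, so the target fraction is f = 4000/9920 ≈ 0.403.
Interpolate at f ≈ 0.403 with slerp weights a = sin((1−f)δ)/sin δ ≈ 0.801, b = sin(fδ)/sin δ ≈ 0.587.
p = a·p₁ + b·p₂ ≈ (0.157, 0.861, 0.484); φ = arcsin(p_z) ≈ 28.96°, λ = atan2(p_y, p_x) ≈ 79.67°.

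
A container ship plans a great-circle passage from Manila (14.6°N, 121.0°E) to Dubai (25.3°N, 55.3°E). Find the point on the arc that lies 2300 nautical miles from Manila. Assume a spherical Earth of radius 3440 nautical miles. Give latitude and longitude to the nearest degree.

Write both endpoints as unit vectors p₁, p₂ with components (cos φ cos λ, cos φ sin λ, sin φ).
The central angle between the endpoints is δ = arccos(p₁·p₂) ≈ 1.084 rad (62.1°). The total great-circle distance is δ·R ≈ 1.084 × 3440 ≈ 3729 nmi, so the target fraction is f = 2300/3729 ≈ 0.617.
Interpolate at f ≈ 0.617 with slerp weights a = sin((1−f)δ)/sin δ ≈ 0.457, b = sin(fδ)/sin δ ≈ 0.701.
p = a·p₁ + b·p₂ ≈ (0.133, 0.900, 0.415); φ = arcsin(p_z) ≈ 24.51°, λ = atan2(p_y, p_x) ≈ 81.57°.

≈ 25°N, 82°E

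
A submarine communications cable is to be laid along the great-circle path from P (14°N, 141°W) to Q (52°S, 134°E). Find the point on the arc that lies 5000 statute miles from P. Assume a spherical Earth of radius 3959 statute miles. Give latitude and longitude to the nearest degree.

≈ (41°S, 168°E)

Write both endpoints as unit vectors p₁, p₂ with components (cos φ cos λ, cos φ sin λ, sin φ).
The central angle between the endpoints is δ = arccos(p₁·p₂) ≈ 1.710 rad (98.0°). The total great-circle distance is δ·R ≈ 1.710 × 3959 ≈ 6769 mi, so the target fraction is f = 5000/6769 ≈ 0.739.
Interpolate at f ≈ 0.739 with slerp weights a = sin((1−f)δ)/sin δ ≈ 0.436, b = sin(fδ)/sin δ ≈ 0.962.
p = a·p₁ + b·p₂ ≈ (-0.741, 0.160, -0.653); φ = arcsin(p_z) ≈ -40.75°, λ = atan2(p_y, p_x) ≈ 167.83°.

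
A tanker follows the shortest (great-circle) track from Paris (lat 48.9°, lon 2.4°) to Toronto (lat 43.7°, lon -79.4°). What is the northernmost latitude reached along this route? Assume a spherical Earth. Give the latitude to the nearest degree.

The great circle lies in the plane with unit normal n̂ = (p₁ × p₂)/|p₁ × p₂|.
Here n̂_z ≈ -0.582; the vertex latitude is φ_max = arccos|n̂_z| ≈ 54.4°.

≈ 54°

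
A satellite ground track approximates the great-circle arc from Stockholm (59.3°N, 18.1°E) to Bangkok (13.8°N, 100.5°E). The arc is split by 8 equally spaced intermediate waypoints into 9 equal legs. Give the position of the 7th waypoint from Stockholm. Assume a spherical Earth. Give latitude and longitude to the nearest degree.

≈ 28°N, 91°E

From cos δ = sin φ₁ sin φ₂ + cos φ₁ cos φ₂ cos Δλ, the central angle is δ ≈ 1.297 rad (74.3°).
Interpolate at f = 7/9 with slerp weights a = sin((1−f)δ)/sin δ ≈ 0.295, b = sin(fδ)/sin δ ≈ 0.879.
p = a·p₁ + b·p₂ ≈ (-0.012, 0.886, 0.463); φ = arcsin(p_z) ≈ 27.61°, λ = atan2(p_y, p_x) ≈ 90.79°.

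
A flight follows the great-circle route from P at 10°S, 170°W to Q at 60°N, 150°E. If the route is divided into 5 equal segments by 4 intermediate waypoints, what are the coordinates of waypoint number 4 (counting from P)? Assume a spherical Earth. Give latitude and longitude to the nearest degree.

Write both endpoints as unit vectors p₁, p₂ with components (cos φ cos λ, cos φ sin λ, sin φ).
The central angle between the endpoints is δ = arccos(p₁·p₂) ≈ 1.342 rad (76.9°).
Interpolate at f = 4/5 with slerp weights a = sin((1−f)δ)/sin δ ≈ 0.272, b = sin(fδ)/sin δ ≈ 0.902.
p = a·p₁ + b·p₂ ≈ (-0.655, 0.179, 0.734); φ = arcsin(p_z) ≈ 47.24°, λ = atan2(p_y, p_x) ≈ 164.71°.

≈ 47°N, 165°E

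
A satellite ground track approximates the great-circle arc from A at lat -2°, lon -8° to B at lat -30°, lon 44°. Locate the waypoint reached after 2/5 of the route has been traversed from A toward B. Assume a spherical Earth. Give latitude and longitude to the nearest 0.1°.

Convert each endpoint to a unit vector on the sphere (x = cos φ cos λ, y = cos φ sin λ, z = sin φ).
The central angle between the endpoints is δ = arccos(p₁·p₂) ≈ 0.988 rad (56.6°).
Interpolate at f = 2/5 with slerp weights a = sin((1−f)δ)/sin δ ≈ 0.669, b = sin(fδ)/sin δ ≈ 0.461.
p = a·p₁ + b·p₂ ≈ (0.949, 0.184, -0.254); φ = arcsin(p_z) ≈ -14.71°, λ = atan2(p_y, p_x) ≈ 10.99°.

≈ lat -14.7°, lon 11.0°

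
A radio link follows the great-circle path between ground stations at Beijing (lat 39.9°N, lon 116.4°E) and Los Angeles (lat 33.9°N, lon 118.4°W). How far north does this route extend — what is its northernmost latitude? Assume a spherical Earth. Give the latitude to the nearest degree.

The great circle lies in the plane with unit normal n̂ = (p₁ × p₂)/|p₁ × p₂|.
Here n̂_z ≈ +0.520; the vertex latitude is φ_max = arccos|n̂_z| ≈ 58.6°.
Check via Clairaut: cos φ_max = |cos φ₁| · sin C = cos(39.9°)·sin(42.7°) ≈ 0.520, again giving ≈ 58.6°.

≈ 59°N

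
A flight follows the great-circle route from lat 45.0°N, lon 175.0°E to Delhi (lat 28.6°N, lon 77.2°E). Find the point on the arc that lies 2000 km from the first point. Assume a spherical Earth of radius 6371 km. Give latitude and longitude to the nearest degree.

≈ lat 50°N, lon 149°E

Convert each endpoint to a unit vector on the sphere (x = cos φ cos λ, y = cos φ sin λ, z = sin φ).
The central angle between the endpoints is δ = arccos(p₁·p₂) ≈ 1.314 rad (75.3°). The total great-circle distance is δ·R ≈ 1.314 × 6371 ≈ 8370 km, so the target fraction is f = 2000/8370 ≈ 0.239.
Interpolate at f ≈ 0.239 with slerp weights a = sin((1−f)δ)/sin δ ≈ 0.870, b = sin(fδ)/sin δ ≈ 0.319.
p = a·p₁ + b·p₂ ≈ (-0.551, 0.327, 0.768); φ = arcsin(p_z) ≈ 50.17°, λ = atan2(p_y, p_x) ≈ 149.30°.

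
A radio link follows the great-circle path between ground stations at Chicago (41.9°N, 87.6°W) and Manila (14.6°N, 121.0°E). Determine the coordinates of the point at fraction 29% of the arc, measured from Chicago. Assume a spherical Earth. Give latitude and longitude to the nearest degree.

≈ (65°N, 132°W)

Write both endpoints as unit vectors p₁, p₂ with components (cos φ cos λ, cos φ sin λ, sin φ).
The central angle between the endpoints is δ = arccos(p₁·p₂) ≈ 2.053 rad (117.6°).
Interpolate at f = 0.29 with slerp weights a = sin((1−f)δ)/sin δ ≈ 1.122, b = sin(fδ)/sin δ ≈ 0.633.
p = a·p₁ + b·p₂ ≈ (-0.281, -0.309, 0.909); φ = arcsin(p_z) ≈ 65.33°, λ = atan2(p_y, p_x) ≈ -132.25°.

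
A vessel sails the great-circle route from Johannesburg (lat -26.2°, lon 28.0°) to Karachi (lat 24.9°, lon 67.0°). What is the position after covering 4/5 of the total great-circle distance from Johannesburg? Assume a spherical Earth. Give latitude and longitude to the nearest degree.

Write both endpoints as unit vectors p₁, p₂ with components (cos φ cos λ, cos φ sin λ, sin φ).
The central angle between the endpoints is δ = arccos(p₁·p₂) ≈ 1.108 rad (63.5°).
Interpolate at f = 4/5 with slerp weights a = sin((1−f)δ)/sin δ ≈ 0.246, b = sin(fδ)/sin δ ≈ 0.866.
p = a·p₁ + b·p₂ ≈ (0.501, 0.826, 0.256); φ = arcsin(p_z) ≈ 14.84°, λ = atan2(p_y, p_x) ≈ 58.75°.

≈ lat 15°, lon 59°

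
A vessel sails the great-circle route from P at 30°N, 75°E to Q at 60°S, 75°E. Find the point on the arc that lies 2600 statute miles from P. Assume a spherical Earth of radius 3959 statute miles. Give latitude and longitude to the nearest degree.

≈ 8°S, 75°E

Write both endpoints as unit vectors p₁, p₂ with components (cos φ cos λ, cos φ sin λ, sin φ).
The central angle between the endpoints is δ = arccos(p₁·p₂) ≈ 1.571 rad (90.0°). The total great-circle distance is δ·R ≈ 1.571 × 3959 ≈ 6219 mi, so the target fraction is f = 2600/6219 ≈ 0.418.
Interpolate at f ≈ 0.418 with slerp weights a = sin((1−f)δ)/sin δ ≈ 0.792, b = sin(fδ)/sin δ ≈ 0.611.
p = a·p₁ + b·p₂ ≈ (0.257, 0.957, -0.133); φ = arcsin(p_z) ≈ -7.63°, λ = atan2(p_y, p_x) ≈ 75.00°.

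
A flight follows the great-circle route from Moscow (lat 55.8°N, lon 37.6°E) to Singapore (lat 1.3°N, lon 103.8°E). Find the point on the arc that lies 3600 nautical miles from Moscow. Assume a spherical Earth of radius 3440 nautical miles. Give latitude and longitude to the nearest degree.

≈ lat 15°N, lon 95°E

From cos δ = sin φ₁ sin φ₂ + cos φ₁ cos φ₂ cos Δλ, the central angle is δ ≈ 1.323 rad (75.8°). The total great-circle distance is δ·R ≈ 1.323 × 3440 ≈ 4550 nmi, so the target fraction is f = 3600/4550 ≈ 0.791.
Interpolate at f ≈ 0.791 with slerp weights a = sin((1−f)δ)/sin δ ≈ 0.281, b = sin(fδ)/sin δ ≈ 0.893.
p = a·p₁ + b·p₂ ≈ (-0.088, 0.964, 0.253); φ = arcsin(p_z) ≈ 14.65°, λ = atan2(p_y, p_x) ≈ 95.20°.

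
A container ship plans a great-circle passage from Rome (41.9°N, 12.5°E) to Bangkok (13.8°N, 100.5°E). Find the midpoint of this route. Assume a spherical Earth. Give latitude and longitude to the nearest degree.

Write both endpoints as unit vectors p₁, p₂ with components (cos φ cos λ, cos φ sin λ, sin φ).
The central angle between the endpoints is δ = arccos(p₁·p₂) ≈ 1.385 rad (79.4°).
Interpolate at f = 1/2 with slerp weights a = sin((1−f)δ)/sin δ ≈ 0.650, b = sin(fδ)/sin δ ≈ 0.650.
p = a·p₁ + b·p₂ ≈ (0.357, 0.725, 0.589); φ = arcsin(p_z) ≈ 36.08°, λ = atan2(p_y, p_x) ≈ 63.78°.

≈ 36°N, 64°E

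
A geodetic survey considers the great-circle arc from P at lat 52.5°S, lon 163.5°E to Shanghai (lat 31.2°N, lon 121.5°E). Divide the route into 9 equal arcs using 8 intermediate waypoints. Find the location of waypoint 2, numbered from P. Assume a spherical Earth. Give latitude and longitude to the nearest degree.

≈ lat 35°S, lon 149°E

Write both endpoints as unit vectors p₁, p₂ with components (cos φ cos λ, cos φ sin λ, sin φ).
The central angle between the endpoints is δ = arccos(p₁·p₂) ≈ 1.595 rad (91.4°).
Interpolate at f = 2/9 with slerp weights a = sin((1−f)δ)/sin δ ≈ 0.946, b = sin(fδ)/sin δ ≈ 0.347.
p = a·p₁ + b·p₂ ≈ (-0.707, 0.417, -0.571); φ = arcsin(p_z) ≈ -34.81°, λ = atan2(p_y, p_x) ≈ 149.50°.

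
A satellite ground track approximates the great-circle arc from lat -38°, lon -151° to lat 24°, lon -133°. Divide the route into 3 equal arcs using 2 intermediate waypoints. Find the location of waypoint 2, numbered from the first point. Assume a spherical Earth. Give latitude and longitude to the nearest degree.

Convert each endpoint to a unit vector on the sphere (x = cos φ cos λ, y = cos φ sin λ, z = sin φ).
The central angle between the endpoints is δ = arccos(p₁·p₂) ≈ 1.122 rad (64.3°).
Interpolate at f = 2/3 with slerp weights a = sin((1−f)δ)/sin δ ≈ 0.405, b = sin(fδ)/sin δ ≈ 0.755.
p = a·p₁ + b·p₂ ≈ (-0.750, -0.659, 0.057); φ = arcsin(p_z) ≈ 3.29°, λ = atan2(p_y, p_x) ≈ -138.68°.

≈ lat 3°, lon -139°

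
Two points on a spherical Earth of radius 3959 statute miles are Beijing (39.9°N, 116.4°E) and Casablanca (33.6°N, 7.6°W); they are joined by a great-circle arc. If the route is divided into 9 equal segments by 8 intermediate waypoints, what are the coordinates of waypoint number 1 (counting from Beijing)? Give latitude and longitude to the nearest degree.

Convert each endpoint to a unit vector on the sphere (x = cos φ cos λ, y = cos φ sin λ, z = sin φ).
The central angle between the endpoints is δ = arccos(p₁·p₂) ≈ 1.573 rad (90.1°).
Interpolate at f = 1/9 with slerp weights a = sin((1−f)δ)/sin δ ≈ 0.985, b = sin(fδ)/sin δ ≈ 0.174.
p = a·p₁ + b·p₂ ≈ (-0.192, 0.658, 0.728); φ = arcsin(p_z) ≈ 46.73°, λ = atan2(p_y, p_x) ≈ 106.31°.

≈ 47°N, 106°E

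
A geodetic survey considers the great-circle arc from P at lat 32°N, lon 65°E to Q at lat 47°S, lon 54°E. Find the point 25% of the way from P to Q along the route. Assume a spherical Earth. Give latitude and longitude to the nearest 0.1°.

Convert each endpoint to a unit vector on the sphere (x = cos φ cos λ, y = cos φ sin λ, z = sin φ).
The central angle between the endpoints is δ = arccos(p₁·p₂) ≈ 1.390 rad (79.6°).
Interpolate at f = 0.25 with slerp weights a = sin((1−f)δ)/sin δ ≈ 0.878, b = sin(fδ)/sin δ ≈ 0.346.
p = a·p₁ + b·p₂ ≈ (0.453, 0.866, 0.212); φ = arcsin(p_z) ≈ 12.24°, λ = atan2(p_y, p_x) ≈ 62.36°.

≈ lat 12.2°N, lon 62.4°E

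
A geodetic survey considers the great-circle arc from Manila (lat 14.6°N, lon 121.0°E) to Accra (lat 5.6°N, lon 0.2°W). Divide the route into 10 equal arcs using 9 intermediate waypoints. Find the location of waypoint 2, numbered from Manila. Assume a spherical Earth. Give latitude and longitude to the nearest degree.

Write both endpoints as unit vectors p₁, p₂ with components (cos φ cos λ, cos φ sin λ, sin φ).
The central angle between the endpoints is δ = arccos(p₁·p₂) ≈ 2.065 rad (118.3°).
Interpolate at f = 2/10 with slerp weights a = sin((1−f)δ)/sin δ ≈ 1.132, b = sin(fδ)/sin δ ≈ 0.456.
p = a·p₁ + b·p₂ ≈ (-0.111, 0.938, 0.330); φ = arcsin(p_z) ≈ 19.26°, λ = atan2(p_y, p_x) ≈ 96.73°.

≈ lat 19°N, lon 97°E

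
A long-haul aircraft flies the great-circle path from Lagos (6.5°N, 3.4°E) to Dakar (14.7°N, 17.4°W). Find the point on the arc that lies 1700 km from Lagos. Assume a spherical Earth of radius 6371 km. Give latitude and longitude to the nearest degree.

The haversine formula gives a central angle δ ≈ 0.384 rad (22.0°) between the endpoints. The total great-circle distance is δ·R ≈ 0.384 × 6371 ≈ 2447 km, so the target fraction is f = 1700/2447 ≈ 0.695.
Interpolate at f ≈ 0.695 with slerp weights a = sin((1−f)δ)/sin δ ≈ 0.312, b = sin(fδ)/sin δ ≈ 0.704.
p = a·p₁ + b·p₂ ≈ (0.959, -0.185, 0.214); φ = arcsin(p_z) ≈ 12.35°, λ = atan2(p_y, p_x) ≈ -10.93°.

≈ 12°N, 11°W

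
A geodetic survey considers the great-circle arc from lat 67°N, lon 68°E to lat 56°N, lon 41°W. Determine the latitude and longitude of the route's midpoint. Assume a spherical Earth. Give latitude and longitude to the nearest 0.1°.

The haversine formula gives a central angle δ ≈ 0.807 rad (46.2°) between the endpoints.
Interpolate at f = 1/2 with slerp weights a = sin((1−f)δ)/sin δ ≈ 0.544, b = sin(fδ)/sin δ ≈ 0.544.
p = a·p₁ + b·p₂ ≈ (0.309, -0.002, 0.951); φ = arcsin(p_z) ≈ 72.00°, λ = atan2(p_y, p_x) ≈ -0.46°.

≈ lat 72.0°N, lon 0.5°W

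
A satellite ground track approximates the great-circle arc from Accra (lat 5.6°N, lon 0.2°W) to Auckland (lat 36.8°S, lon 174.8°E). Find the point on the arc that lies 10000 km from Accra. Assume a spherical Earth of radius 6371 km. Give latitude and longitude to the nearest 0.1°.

≈ lat 80.5°S, lon 53.5°E

Convert each endpoint to a unit vector on the sphere (x = cos φ cos λ, y = cos φ sin λ, z = sin φ).
The central angle between the endpoints is δ = arccos(p₁·p₂) ≈ 2.591 rad (148.5°). The total great-circle distance is δ·R ≈ 2.591 × 6371 ≈ 16509 km, so the target fraction is f = 10000/16509 ≈ 0.606.
Interpolate at f ≈ 0.606 with slerp weights a = sin((1−f)δ)/sin δ ≈ 1.631, b = sin(fδ)/sin δ ≈ 1.912.
p = a·p₁ + b·p₂ ≈ (0.098, 0.133, -0.986); φ = arcsin(p_z) ≈ -80.47°, λ = atan2(p_y, p_x) ≈ 53.54°.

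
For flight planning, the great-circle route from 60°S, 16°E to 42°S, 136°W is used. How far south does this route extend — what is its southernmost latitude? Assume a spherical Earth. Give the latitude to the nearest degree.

≈ 80°S

The great circle lies in the plane with unit normal n̂ = (p₁ × p₂)/|p₁ × p₂|.
Here n̂_z ≈ -0.180; the vertex latitude is φ_max = arccos|n̂_z| ≈ 79.6°.
Check via Clairaut: cos φ_max = |cos φ₁| · sin C = cos(60.0°)·sin(158.9°) ≈ 0.180, again giving ≈ 79.6°.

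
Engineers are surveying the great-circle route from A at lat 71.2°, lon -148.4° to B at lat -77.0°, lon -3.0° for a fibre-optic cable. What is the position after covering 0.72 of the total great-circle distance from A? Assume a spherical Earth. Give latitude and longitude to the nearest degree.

≈ lat -44°, lon -95°

Write both endpoints as unit vectors p₁, p₂ with components (cos φ cos λ, cos φ sin λ, sin φ).
The central angle between the endpoints is δ = arccos(p₁·p₂) ≈ 2.952 rad (169.1°).
Interpolate at f = 0.72 with slerp weights a = sin((1−f)δ)/sin δ ≈ 3.901, b = sin(fδ)/sin δ ≈ 4.508.
p = a·p₁ + b·p₂ ≈ (-0.058, -0.712, -0.700); φ = arcsin(p_z) ≈ -44.43°, λ = atan2(p_y, p_x) ≈ -94.65°.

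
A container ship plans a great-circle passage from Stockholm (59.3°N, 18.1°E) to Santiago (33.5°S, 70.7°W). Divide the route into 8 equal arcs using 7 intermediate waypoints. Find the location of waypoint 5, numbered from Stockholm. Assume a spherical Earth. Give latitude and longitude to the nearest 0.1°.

≈ 4.5°N, 46.9°W

From cos δ = sin φ₁ sin φ₂ + cos φ₁ cos φ₂ cos Δλ, the central angle is δ ≈ 2.055 rad (117.8°).
Interpolate at f = 5/8 with slerp weights a = sin((1−f)δ)/sin δ ≈ 0.787, b = sin(fδ)/sin δ ≈ 1.084.
p = a·p₁ + b·p₂ ≈ (0.681, -0.728, 0.079); φ = arcsin(p_z) ≈ 4.51°, λ = atan2(p_y, p_x) ≈ -46.93°.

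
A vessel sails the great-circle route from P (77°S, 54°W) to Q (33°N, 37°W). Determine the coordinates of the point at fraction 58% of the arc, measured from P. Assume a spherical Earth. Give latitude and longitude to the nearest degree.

≈ (13°S, 40°W)

Write both endpoints as unit vectors p₁, p₂ with components (cos φ cos λ, cos φ sin λ, sin φ).
The central angle between the endpoints is δ = arccos(p₁·p₂) ≈ 1.929 rad (110.5°).
Interpolate at f = 0.58 with slerp weights a = sin((1−f)δ)/sin δ ≈ 0.773, b = sin(fδ)/sin δ ≈ 0.960.
p = a·p₁ + b·p₂ ≈ (0.745, -0.625, -0.230); φ = arcsin(p_z) ≈ -13.32°, λ = atan2(p_y, p_x) ≈ -40.00°.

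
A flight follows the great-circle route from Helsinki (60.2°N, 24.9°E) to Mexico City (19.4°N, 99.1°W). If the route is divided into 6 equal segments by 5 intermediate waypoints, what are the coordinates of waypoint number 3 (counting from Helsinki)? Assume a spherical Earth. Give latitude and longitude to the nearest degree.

≈ 57°N, 67°W

Write both endpoints as unit vectors p₁, p₂ with components (cos φ cos λ, cos φ sin λ, sin φ).
The central angle between the endpoints is δ = arccos(p₁·p₂) ≈ 1.545 rad (88.5°).
Interpolate at f = 3/6 with slerp weights a = sin((1−f)δ)/sin δ ≈ 0.698, b = sin(fδ)/sin δ ≈ 0.698.
p = a·p₁ + b·p₂ ≈ (0.211, -0.504, 0.838); φ = arcsin(p_z) ≈ 56.89°, λ = atan2(p_y, p_x) ≈ -67.33°.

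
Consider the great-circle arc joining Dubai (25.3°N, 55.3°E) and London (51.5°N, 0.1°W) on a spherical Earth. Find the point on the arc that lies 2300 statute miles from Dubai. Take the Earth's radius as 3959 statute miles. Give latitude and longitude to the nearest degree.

≈ 46°N, 23°E

Write both endpoints as unit vectors p₁, p₂ with components (cos φ cos λ, cos φ sin λ, sin φ).
The central angle between the endpoints is δ = arccos(p₁·p₂) ≈ 0.858 rad (49.2°). The total great-circle distance is δ·R ≈ 0.858 × 3959 ≈ 3396 mi, so the target fraction is f = 2300/3396 ≈ 0.677.
Interpolate at f ≈ 0.677 with slerp weights a = sin((1−f)δ)/sin δ ≈ 0.361, b = sin(fδ)/sin δ ≈ 0.726.
p = a·p₁ + b·p₂ ≈ (0.638, 0.268, 0.722); φ = arcsin(p_z) ≈ 46.24°, λ = atan2(p_y, p_x) ≈ 22.79°.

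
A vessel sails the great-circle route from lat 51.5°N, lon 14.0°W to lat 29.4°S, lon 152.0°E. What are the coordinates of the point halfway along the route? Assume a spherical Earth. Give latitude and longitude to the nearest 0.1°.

Write both endpoints as unit vectors p₁, p₂ with components (cos φ cos λ, cos φ sin λ, sin φ).
The central angle between the endpoints is δ = arccos(p₁·p₂) ≈ 2.715 rad (155.6°).
Interpolate at f = 1/2 with slerp weights a = sin((1−f)δ)/sin δ ≈ 2.363, b = sin(fδ)/sin δ ≈ 2.363.
p = a·p₁ + b·p₂ ≈ (-0.390, 0.611, 0.689); φ = arcsin(p_z) ≈ 43.56°, λ = atan2(p_y, p_x) ≈ 122.59°.

≈ lat 43.6°N, lon 122.6°E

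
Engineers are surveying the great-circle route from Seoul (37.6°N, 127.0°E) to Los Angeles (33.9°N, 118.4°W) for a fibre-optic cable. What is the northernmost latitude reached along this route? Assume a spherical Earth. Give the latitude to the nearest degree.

≈ 53°N

The great circle lies in the plane with unit normal n̂ = (p₁ × p₂)/|p₁ × p₂|.
Here n̂_z ≈ +0.599; the vertex latitude is φ_max = arccos|n̂_z| ≈ 53.2°.
Check via Clairaut: cos φ_max = |cos φ₁| · sin C = cos(37.6°)·sin(49.1°) ≈ 0.599, again giving ≈ 53.2°.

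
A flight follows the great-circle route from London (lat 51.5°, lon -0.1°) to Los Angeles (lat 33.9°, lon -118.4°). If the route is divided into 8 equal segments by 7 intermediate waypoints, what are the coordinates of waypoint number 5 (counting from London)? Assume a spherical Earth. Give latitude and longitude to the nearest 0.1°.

≈ lat 55.6°, lon -89.2°

Convert each endpoint to a unit vector on the sphere (x = cos φ cos λ, y = cos φ sin λ, z = sin φ).
The central angle between the endpoints is δ = arccos(p₁·p₂) ≈ 1.378 rad (79.0°).
Interpolate at f = 5/8 with slerp weights a = sin((1−f)δ)/sin δ ≈ 0.503, b = sin(fδ)/sin δ ≈ 0.773.
p = a·p₁ + b·p₂ ≈ (0.008, -0.565, 0.825); φ = arcsin(p_z) ≈ 55.60°, λ = atan2(p_y, p_x) ≈ -89.17°.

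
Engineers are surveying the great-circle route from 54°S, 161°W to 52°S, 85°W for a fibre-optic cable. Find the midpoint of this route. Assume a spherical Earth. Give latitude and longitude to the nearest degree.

The haversine formula gives a central angle δ ≈ 0.760 rad (43.5°) between the endpoints.
Interpolate at f = 1/2 with slerp weights a = sin((1−f)δ)/sin δ ≈ 0.538, b = sin(fδ)/sin δ ≈ 0.538.
p = a·p₁ + b·p₂ ≈ (-0.270, -0.433, -0.860); φ = arcsin(p_z) ≈ -59.29°, λ = atan2(p_y, p_x) ≈ -121.96°.

≈ 59°S, 122°W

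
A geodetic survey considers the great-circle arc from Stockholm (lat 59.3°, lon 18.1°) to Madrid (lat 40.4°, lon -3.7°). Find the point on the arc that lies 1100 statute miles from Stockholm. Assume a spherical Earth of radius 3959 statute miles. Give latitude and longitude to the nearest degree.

≈ lat 47°, lon 1°

Write both endpoints as unit vectors p₁, p₂ with components (cos φ cos λ, cos φ sin λ, sin φ).
The central angle between the endpoints is δ = arccos(p₁·p₂) ≈ 0.407 rad (23.3°). The total great-circle distance is δ·R ≈ 0.407 × 3959 ≈ 1612 mi, so the target fraction is f = 1100/1612 ≈ 0.683.
Interpolate at f ≈ 0.683 with slerp weights a = sin((1−f)δ)/sin δ ≈ 0.325, b = sin(fδ)/sin δ ≈ 0.693.
p = a·p₁ + b·p₂ ≈ (0.684, 0.018, 0.729); φ = arcsin(p_z) ≈ 46.79°, λ = atan2(p_y, p_x) ≈ 1.47°.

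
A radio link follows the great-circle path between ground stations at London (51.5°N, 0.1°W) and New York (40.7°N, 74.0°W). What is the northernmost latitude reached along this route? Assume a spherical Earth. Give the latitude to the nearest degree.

The great circle lies in the plane with unit normal n̂ = (p₁ × p₂)/|p₁ × p₂|.
Here n̂_z ≈ -0.591; the vertex latitude is φ_max = arccos|n̂_z| ≈ 53.8°.
Check via Clairaut: cos φ_max = |cos φ₁| · sin C = cos(51.5°)·sin(71.7°) ≈ 0.591, again giving ≈ 53.8°.

≈ 54°N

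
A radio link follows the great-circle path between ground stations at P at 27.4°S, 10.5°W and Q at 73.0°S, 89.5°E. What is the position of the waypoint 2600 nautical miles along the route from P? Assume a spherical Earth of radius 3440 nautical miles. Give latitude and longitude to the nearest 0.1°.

≈ 65.9°S, 21.3°E

Convert each endpoint to a unit vector on the sphere (x = cos φ cos λ, y = cos φ sin λ, z = sin φ).
The central angle between the endpoints is δ = arccos(p₁·p₂) ≈ 1.165 rad (66.7°). The total great-circle distance is δ·R ≈ 1.165 × 3440 ≈ 4007 nmi, so the target fraction is f = 2600/4007 ≈ 0.649.
Interpolate at f ≈ 0.649 with slerp weights a = sin((1−f)δ)/sin δ ≈ 0.433, b = sin(fδ)/sin δ ≈ 0.747.
p = a·p₁ + b·p₂ ≈ (0.380, 0.148, -0.913); φ = arcsin(p_z) ≈ -65.94°, λ = atan2(p_y, p_x) ≈ 21.33°.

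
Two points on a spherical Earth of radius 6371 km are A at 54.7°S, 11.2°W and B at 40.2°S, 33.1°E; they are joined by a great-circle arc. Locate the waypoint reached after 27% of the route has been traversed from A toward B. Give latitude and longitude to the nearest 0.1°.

From cos δ = sin φ₁ sin φ₂ + cos φ₁ cos φ₂ cos Δλ, the central angle is δ ≈ 0.569 rad (32.6°).
Interpolate at f = 0.27 with slerp weights a = sin((1−f)δ)/sin δ ≈ 0.749, b = sin(fδ)/sin δ ≈ 0.284.
p = a·p₁ + b·p₂ ≈ (0.606, 0.034, -0.795); φ = arcsin(p_z) ≈ -52.61°, λ = atan2(p_y, p_x) ≈ 3.25°.

≈ 52.6°S, 3.2°E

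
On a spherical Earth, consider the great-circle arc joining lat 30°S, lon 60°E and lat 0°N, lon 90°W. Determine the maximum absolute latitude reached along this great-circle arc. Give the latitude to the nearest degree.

≈ 49°S

The great circle lies in the plane with unit normal n̂ = (p₁ × p₂)/|p₁ × p₂|.
Here n̂_z ≈ -0.655; the vertex latitude is φ_max = arccos|n̂_z| ≈ 49.1°.
Check via Clairaut: cos φ_max = |cos φ₁| · sin C = cos(30.0°)·sin(130.9°) ≈ 0.655, again giving ≈ 49.1°.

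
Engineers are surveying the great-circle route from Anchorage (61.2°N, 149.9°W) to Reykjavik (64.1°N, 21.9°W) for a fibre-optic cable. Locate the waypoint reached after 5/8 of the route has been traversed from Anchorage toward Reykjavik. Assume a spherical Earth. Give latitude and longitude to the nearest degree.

≈ 77°N, 65°W

Write both endpoints as unit vectors p₁, p₂ with components (cos φ cos λ, cos φ sin λ, sin φ).
The central angle between the endpoints is δ = arccos(p₁·p₂) ≈ 0.852 rad (48.8°).
Interpolate at f = 5/8 with slerp weights a = sin((1−f)δ)/sin δ ≈ 0.417, b = sin(fδ)/sin δ ≈ 0.675.
p = a·p₁ + b·p₂ ≈ (0.099, -0.211, 0.972); φ = arcsin(p_z) ≈ 76.53°, λ = atan2(p_y, p_x) ≈ -64.74°.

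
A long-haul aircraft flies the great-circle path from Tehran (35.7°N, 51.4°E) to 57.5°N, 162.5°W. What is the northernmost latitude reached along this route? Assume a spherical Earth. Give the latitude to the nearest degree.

The great circle lies in the plane with unit normal n̂ = (p₁ × p₂)/|p₁ × p₂|.
Here n̂_z ≈ +0.245; the vertex latitude is φ_max = arccos|n̂_z| ≈ 75.8°.
Check via Clairaut: cos φ_max = |cos φ₁| · sin C = cos(35.7°)·sin(17.6°) ≈ 0.245, again giving ≈ 75.8°.

≈ 76°N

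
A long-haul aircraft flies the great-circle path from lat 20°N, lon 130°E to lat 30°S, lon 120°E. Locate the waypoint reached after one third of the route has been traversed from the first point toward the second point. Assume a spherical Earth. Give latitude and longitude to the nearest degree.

Convert each endpoint to a unit vector on the sphere (x = cos φ cos λ, y = cos φ sin λ, z = sin φ).
The central angle between the endpoints is δ = arccos(p₁·p₂) ≈ 0.889 rad (50.9°).
Interpolate at f = 1/3 with slerp weights a = sin((1−f)δ)/sin δ ≈ 0.719, b = sin(fδ)/sin δ ≈ 0.376.
p = a·p₁ + b·p₂ ≈ (-0.597, 0.800, 0.058); φ = arcsin(p_z) ≈ 3.33°, λ = atan2(p_y, p_x) ≈ 126.75°.

≈ lat 3°N, lon 127°E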